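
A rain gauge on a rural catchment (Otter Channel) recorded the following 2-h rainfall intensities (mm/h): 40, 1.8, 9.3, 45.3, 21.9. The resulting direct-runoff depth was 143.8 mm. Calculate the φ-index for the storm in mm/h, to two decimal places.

φ ≈ 11.77 mm/h

Only the 3 blocks with intensity above φ contribute runoff: 40, 45.3, 21.9 mm/h.
Σ(I−φ)·Δt = d  ⇒  (40+45.3+21.9 − 3φ)·2 = 143.8
φ = (107.2 − 143.8/2) / 3 = 11.77 mm/h.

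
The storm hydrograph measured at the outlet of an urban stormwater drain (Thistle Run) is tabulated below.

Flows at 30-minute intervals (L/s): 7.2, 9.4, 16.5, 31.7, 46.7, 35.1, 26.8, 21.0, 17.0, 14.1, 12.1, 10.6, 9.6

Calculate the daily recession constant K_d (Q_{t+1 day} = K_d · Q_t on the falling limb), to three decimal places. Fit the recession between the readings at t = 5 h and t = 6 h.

K_d ≈ 0.004

Between t = 5 h and t = 6 h the flow falls from 12.1 to 9.6 L/s over 2×0.5 h = 1 h.
Per-interval ratio K = (9.6/12.1)^(1/2) = 0.8907; K_d = K^(24/0.5) = 0.004.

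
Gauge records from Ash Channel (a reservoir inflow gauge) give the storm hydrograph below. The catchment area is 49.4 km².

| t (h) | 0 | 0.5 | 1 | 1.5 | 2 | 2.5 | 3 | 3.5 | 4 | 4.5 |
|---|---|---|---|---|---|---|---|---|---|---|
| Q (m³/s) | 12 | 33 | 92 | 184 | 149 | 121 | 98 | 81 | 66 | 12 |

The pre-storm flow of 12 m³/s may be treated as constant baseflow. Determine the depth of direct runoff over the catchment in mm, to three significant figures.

Direct runoff: 0.0, 21.0, 80.0, 172.0, 137.0, 109.0, 86.0, 69.0, 54.0, 0.0 m³/s; ΣQ_DR = 728.0 m³/s.
V = ΣQ_DR · Δt = 728.0 × 1800 s = 1.310 × 10^6 m³.
Over A = 49.4 km², depth = V / A = 26.5 mm.

d ≈ 26.5 mm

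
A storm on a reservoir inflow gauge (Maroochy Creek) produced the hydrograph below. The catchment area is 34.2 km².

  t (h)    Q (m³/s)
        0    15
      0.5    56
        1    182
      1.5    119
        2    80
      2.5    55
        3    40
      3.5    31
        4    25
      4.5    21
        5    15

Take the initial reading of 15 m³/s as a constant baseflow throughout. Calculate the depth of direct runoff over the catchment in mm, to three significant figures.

d ≈ 24.9 mm

Direct runoff: 0.0, 41.0, 167.0, 104.0, 65.0, 40.0, 25.0, 16.0, 10.0, 6.0, 0.0 m³/s; ΣQ_DR = 474.0 m³/s.
V = ΣQ_DR · Δt = 474.0 × 1800 s = 8.532 × 10^5 m³.
Over A = 34.2 km², depth = V / A = 24.9 mm.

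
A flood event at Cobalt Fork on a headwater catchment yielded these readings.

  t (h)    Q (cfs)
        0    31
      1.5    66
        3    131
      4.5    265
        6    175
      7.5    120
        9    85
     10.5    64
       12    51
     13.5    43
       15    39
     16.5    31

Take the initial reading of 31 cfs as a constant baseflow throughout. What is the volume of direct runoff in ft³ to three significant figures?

Direct-runoff ordinates (Q − Q_b): 0.0, 35.0, 100.0, 234.0, 144.0, 89.0, 54.0, 33.0, 20.0, 12.0, 8.0, 0.0 cfs.
ΣQ_DR = 729.0 cfs.
With Δt = 1.5 h = 5400 s, V = ΣQ_DR · Δt = 729.0 × 5400 = 3.94 × 10^6 ft³.

V ≈ 3.94 × 10^6 ft³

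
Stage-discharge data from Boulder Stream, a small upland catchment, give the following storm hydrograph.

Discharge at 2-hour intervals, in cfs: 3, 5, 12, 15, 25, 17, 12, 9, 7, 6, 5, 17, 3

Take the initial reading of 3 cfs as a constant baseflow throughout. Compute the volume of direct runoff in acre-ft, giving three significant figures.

V ≈ 16.0 acre-ft

Direct-runoff ordinates (Q − Q_b): 0.0, 2.0, 9.0, 12.0, 22.0, 14.0, 9.0, 6.0, 4.0, 3.0, 2.0, 14.0, 0.0 cfs.
ΣQ_DR = 97.00 cfs.
With Δt = 2 h = 7200 s, V = ΣQ_DR · Δt = 97.00 × 7200 = 6.98 × 10^5 ft³ = 16.0 acre-ft.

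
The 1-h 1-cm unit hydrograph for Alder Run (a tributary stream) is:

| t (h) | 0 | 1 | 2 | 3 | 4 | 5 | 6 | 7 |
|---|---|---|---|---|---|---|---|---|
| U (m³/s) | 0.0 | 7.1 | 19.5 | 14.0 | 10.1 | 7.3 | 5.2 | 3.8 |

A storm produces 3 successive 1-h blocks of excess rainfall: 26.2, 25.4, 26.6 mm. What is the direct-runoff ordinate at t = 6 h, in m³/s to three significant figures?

Q ≈ 59.0 m³/s

By discrete convolution, Q_j = Σ (P_i / 10 mm) · U_{j−i}.
At t = 6 h (j=6): Q = (26.2/10)·5.2 + (25.4/10)·7.3 + (26.6/10)·10.1 = 59.0 m³/s.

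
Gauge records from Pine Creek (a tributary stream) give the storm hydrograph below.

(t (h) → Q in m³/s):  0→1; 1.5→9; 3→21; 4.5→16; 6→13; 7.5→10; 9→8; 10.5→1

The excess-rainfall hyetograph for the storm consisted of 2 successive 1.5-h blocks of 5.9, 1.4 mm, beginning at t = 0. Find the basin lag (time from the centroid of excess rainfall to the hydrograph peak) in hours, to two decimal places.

t_L ≈ 1.96 h

Centroid of excess rainfall: t_c = Σ P_i·t̄_i / ΣP_i = 1.0377 h (block centres at 0.75, 2.25 h).
Hydrograph peak occurs at t = 3 h, so basin lag t_L = 3 − 1.0377 = 1.96 h.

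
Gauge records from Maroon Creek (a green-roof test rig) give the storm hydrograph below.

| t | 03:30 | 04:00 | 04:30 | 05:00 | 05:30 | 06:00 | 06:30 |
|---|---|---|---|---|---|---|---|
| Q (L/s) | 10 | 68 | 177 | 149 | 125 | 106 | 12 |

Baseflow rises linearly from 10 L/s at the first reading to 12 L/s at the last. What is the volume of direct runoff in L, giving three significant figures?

V ≈ 1.03 × 10^6 L

Direct-runoff ordinates (Q − Q_b): 0.00, 57.67, 166.33, 138.00, 113.67, 94.33, 0.00 L/s.
ΣQ_DR = 570.0 L/s.
With Δt = 0.5 h = 1800 s, V = ΣQ_DR · Δt = 570.0 × 1800 = 1.03 × 10^6 L.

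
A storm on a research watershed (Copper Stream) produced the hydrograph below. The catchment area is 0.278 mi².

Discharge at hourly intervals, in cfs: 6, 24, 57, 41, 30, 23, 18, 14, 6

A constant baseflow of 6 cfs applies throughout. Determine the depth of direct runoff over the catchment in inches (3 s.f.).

d ≈ 0.920 in

Direct runoff: 0.0, 18.0, 51.0, 35.0, 24.0, 17.0, 12.0, 8.0, 0.0 cfs; ΣQ_DR = 165.0 cfs.
V = ΣQ_DR · Δt = 165.0 × 3600 s = 5.940 × 10^5 ft³.
Over A = 0.278 mi², depth = V / A = 0.920 in.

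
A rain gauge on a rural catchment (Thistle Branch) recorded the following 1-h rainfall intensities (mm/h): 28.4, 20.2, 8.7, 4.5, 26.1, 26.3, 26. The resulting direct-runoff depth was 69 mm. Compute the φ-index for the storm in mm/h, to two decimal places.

φ ≈ 11.60 mm/h

Only the 5 blocks with intensity above φ contribute runoff: 28.4, 20.2, 26.1, 26.3, 26 mm/h.
Σ(I−φ)·Δt = d  ⇒  (28.4+20.2+26.1+26.3+26 − 5φ)·1 = 69
φ = (127.0 − 69/1) / 5 = 11.60 mm/h.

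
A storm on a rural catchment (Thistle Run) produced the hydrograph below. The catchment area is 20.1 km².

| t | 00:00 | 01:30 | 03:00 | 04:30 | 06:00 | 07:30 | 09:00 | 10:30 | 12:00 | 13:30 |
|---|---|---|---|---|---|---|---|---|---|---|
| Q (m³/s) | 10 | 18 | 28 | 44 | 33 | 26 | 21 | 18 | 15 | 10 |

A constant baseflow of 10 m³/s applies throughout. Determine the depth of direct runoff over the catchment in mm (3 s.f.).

Direct runoff: 0.0, 8.0, 18.0, 34.0, 23.0, 16.0, 11.0, 8.0, 5.0, 0.0 m³/s; ΣQ_DR = 123.0 m³/s.
V = ΣQ_DR · Δt = 123.0 × 5400 s = 6.642 × 10^5 m³.
Over A = 20.1 km², depth = V / A = 33.0 mm.

d ≈ 33.0 mm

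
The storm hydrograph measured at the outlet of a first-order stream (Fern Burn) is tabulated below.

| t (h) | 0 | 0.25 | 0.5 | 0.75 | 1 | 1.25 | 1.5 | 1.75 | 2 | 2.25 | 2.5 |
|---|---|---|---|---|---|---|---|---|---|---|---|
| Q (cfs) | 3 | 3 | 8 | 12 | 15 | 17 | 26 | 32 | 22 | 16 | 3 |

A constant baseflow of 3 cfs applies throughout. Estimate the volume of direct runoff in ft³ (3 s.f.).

Direct-runoff ordinates (Q − Q_b): 0.0, 0.0, 5.0, 9.0, 12.0, 14.0, 23.0, 29.0, 19.0, 13.0, 0.0 cfs.
ΣQ_DR = 124.0 cfs.
With Δt = 0.25 h = 900 s, V = ΣQ_DR · Δt = 124.0 × 900 = 1.12 × 10^5 ft³.

V ≈ 1.12 × 10^5 ft³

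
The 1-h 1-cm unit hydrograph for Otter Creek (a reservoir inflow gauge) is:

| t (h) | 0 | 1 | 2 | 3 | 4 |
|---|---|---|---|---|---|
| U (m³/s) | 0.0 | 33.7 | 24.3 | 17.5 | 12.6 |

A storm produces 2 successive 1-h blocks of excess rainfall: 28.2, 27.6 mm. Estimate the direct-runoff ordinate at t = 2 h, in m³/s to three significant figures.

Q ≈ 162 m³/s

By discrete convolution, Q_j = Σ (P_i / 10 mm) · U_{j−i}.
At t = 2 h (j=2): Q = (28.2/10)·24.3 + (27.6/10)·33.7 = 162 m³/s.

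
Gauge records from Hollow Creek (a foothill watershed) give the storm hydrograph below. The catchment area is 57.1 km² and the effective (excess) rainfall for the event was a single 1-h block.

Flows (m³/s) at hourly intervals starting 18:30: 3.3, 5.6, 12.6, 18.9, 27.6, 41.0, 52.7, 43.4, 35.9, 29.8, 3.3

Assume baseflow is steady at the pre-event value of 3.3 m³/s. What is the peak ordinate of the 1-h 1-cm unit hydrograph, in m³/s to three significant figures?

Direct runoff: 0.0, 2.3, 9.3, 15.6, 24.3, 37.7, 49.4, 40.1, 32.6, 26.5, 0.0 m³/s; ΣQ_DR = 237.8 m³/s, peak = 49.4 m³/s.
Runoff depth d = ΣQ_DR·Δt / A = 237.8 × 3600 / (57.1 km²) = 14.99 mm.
The 1-cm UH is the DRH scaled by (10 mm)/d, so U_p = 49.4 × 10/14.99 = 32.9 m³/s.

U_p ≈ 32.9 m³/s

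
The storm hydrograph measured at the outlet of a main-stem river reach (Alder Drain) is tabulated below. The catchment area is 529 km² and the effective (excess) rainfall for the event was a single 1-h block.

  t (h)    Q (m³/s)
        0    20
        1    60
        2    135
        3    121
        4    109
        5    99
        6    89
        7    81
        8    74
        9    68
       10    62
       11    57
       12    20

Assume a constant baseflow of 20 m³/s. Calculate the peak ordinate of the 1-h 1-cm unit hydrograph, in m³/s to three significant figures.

U_p ≈ 230 m³/s

Direct runoff: 0.0, 40.0, 115.0, 101.0, 89.0, 79.0, 69.0, 61.0, 54.0, 48.0, 42.0, 37.0, 0.0 m³/s; ΣQ_DR = 735.0 m³/s, peak = 115.0 m³/s.
Runoff depth d = ΣQ_DR·Δt / A = 735.0 × 3600 / (529 km²) = 5.002 mm.
The 1-cm UH is the DRH scaled by (10 mm)/d, so U_p = 115.0 × 10/5.002 = 230 m³/s.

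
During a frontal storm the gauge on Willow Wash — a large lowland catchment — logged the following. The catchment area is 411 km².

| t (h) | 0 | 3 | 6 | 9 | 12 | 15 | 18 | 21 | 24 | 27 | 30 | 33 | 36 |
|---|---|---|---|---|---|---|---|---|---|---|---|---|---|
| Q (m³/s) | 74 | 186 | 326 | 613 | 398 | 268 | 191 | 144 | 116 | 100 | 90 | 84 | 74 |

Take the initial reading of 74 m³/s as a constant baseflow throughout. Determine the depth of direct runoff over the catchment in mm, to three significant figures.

Direct runoff: 0.0, 112.0, 252.0, 539.0, 324.0, 194.0, 117.0, 70.0, 42.0, 26.0, 16.0, 10.0, 0.0 m³/s; ΣQ_DR = 1702 m³/s.
V = ΣQ_DR · Δt = 1702 × 10800 s = 1.838 × 10^7 m³.
Over A = 411 km², depth = V / A = 44.7 mm.

d ≈ 44.7 mm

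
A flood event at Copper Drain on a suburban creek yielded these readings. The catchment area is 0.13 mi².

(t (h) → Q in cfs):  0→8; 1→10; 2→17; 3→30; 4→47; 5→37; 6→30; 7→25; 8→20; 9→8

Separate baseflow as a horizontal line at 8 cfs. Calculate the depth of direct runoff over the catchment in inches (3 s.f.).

Direct runoff: 0.0, 2.0, 9.0, 22.0, 39.0, 29.0, 22.0, 17.0, 12.0, 0.0 cfs; ΣQ_DR = 152.0 cfs.
V = ΣQ_DR · Δt = 152.0 × 3600 s = 5.472 × 10^5 ft³.
Over A = 0.13 mi², depth = V / A = 1.81 in.

d ≈ 1.81 in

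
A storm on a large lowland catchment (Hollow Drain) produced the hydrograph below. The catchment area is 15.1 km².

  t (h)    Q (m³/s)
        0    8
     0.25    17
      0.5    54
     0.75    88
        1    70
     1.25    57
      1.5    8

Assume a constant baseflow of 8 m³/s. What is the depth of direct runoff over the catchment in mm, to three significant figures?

d ≈ 14.7 mm

Direct runoff: 0.0, 9.0, 46.0, 80.0, 62.0, 49.0, 0.0 m³/s; ΣQ_DR = 246.0 m³/s.
V = ΣQ_DR · Δt = 246.0 × 900 s = 2.214 × 10^5 m³.
Over A = 15.1 km², depth = V / A = 14.7 mm.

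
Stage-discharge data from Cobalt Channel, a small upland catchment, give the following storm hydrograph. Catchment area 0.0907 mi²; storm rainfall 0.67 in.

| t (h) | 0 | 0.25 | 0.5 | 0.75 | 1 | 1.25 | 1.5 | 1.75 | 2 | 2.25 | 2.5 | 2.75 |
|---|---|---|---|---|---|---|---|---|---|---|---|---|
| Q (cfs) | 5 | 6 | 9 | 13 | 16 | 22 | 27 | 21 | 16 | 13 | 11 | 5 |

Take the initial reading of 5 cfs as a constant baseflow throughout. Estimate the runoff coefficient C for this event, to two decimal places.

C ≈ 0.66

ΣQ_DR = 104.0 cfs; V = ΣQ_DR·Δt = 93600 ft³.
Runoff depth d = V / A = 0.4442 in.
C = d / P = 0.4442 / 0.67 = 0.66.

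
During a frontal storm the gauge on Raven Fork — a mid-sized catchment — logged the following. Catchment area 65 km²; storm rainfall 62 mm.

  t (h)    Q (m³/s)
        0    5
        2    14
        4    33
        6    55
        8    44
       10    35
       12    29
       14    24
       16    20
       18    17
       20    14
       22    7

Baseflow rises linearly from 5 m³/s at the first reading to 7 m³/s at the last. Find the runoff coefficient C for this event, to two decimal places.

C ≈ 0.40

ΣQ_DR = 225.0 m³/s; V = ΣQ_DR·Δt = 1.620 × 10^6 m³.
Runoff depth d = V / A = 24.92 mm.
C = d / P = 24.92 / 62 = 0.40.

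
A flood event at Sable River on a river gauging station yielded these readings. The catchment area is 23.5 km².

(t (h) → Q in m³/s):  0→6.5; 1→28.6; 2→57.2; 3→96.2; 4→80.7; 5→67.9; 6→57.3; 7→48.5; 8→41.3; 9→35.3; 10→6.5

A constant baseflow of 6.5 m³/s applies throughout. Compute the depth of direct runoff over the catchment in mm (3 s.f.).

d ≈ 69.6 mm

Direct runoff: 0.0, 22.1, 50.7, 89.7, 74.2, 61.4, 50.8, 42.0, 34.8, 28.8, 0.0 m³/s; ΣQ_DR = 454.5 m³/s.
V = ΣQ_DR · Δt = 454.5 × 3600 s = 1.636 × 10^6 m³.
Over A = 23.5 km², depth = V / A = 69.6 mm.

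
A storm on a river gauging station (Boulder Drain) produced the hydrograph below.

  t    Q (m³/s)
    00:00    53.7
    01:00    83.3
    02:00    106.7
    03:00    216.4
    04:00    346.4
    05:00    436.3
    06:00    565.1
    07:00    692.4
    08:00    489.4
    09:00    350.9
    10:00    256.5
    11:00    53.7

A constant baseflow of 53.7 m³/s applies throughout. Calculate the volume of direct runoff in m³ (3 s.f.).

V ≈ 1.08 × 10^7 m³

Direct-runoff ordinates (Q − Q_b): 0.0, 29.6, 53.0, 162.7, 292.7, 382.6, 511.4, 638.7, 435.7, 297.2, 202.8, 0.0 m³/s.
ΣQ_DR = 3006 m³/s.
With Δt = 1 h = 3600 s, V = ΣQ_DR · Δt = 3006 × 3600 = 1.08 × 10^7 m³.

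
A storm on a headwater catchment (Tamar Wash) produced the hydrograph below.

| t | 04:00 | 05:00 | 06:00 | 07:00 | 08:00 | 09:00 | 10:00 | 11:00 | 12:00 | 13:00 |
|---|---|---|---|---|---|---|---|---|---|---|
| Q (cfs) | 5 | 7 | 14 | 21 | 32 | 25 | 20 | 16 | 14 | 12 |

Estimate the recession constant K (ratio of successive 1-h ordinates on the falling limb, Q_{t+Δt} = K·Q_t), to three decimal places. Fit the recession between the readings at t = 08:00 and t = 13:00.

K ≈ 0.822

Using the recession-limb readings at t = 08:00 and t = 13:00: Q falls from 32 to 12 cfs over 5 intervals.
K = (Q₂/Q₁)^(1/5) = (12/32)^(1/5) = 0.822.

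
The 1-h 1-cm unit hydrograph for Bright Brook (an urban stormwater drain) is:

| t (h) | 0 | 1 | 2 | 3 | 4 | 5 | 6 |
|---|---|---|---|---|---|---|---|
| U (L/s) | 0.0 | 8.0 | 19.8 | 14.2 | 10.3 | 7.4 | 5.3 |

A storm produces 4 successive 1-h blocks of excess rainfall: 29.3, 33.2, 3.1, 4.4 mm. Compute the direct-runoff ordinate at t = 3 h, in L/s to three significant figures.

By discrete convolution, Q_j = Σ (P_i / 10 mm) · U_{j−i}.
At t = 3 h (j=3): Q = (29.3/10)·14.2 + (33.2/10)·19.8 + (3.1/10)·8.0 + (4.4/10)·0.0 = 110 L/s.

Q ≈ 110 L/s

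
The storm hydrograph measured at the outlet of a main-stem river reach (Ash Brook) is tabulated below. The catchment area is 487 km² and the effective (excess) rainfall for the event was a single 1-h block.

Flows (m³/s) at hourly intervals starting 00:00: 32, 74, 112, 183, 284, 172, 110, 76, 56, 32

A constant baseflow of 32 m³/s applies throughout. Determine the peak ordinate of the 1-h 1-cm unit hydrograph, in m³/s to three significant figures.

Direct runoff: 0.0, 42.0, 80.0, 151.0, 252.0, 140.0, 78.0, 44.0, 24.0, 0.0 m³/s; ΣQ_DR = 811.0 m³/s, peak = 252.0 m³/s.
Runoff depth d = ΣQ_DR·Δt / A = 811.0 × 3600 / (487 km²) = 5.995 mm.
The 1-cm UH is the DRH scaled by (10 mm)/d, so U_p = 252.0 × 10/5.995 = 420 m³/s.

U_p ≈ 420 m³/s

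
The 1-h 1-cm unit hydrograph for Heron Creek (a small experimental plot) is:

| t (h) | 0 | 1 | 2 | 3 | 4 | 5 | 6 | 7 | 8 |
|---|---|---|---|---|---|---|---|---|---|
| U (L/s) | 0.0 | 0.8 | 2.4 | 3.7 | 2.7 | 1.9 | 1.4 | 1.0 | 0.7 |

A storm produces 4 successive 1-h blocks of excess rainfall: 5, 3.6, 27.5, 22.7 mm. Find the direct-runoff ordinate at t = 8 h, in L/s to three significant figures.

Q ≈ 8.87 L/s

By discrete convolution, Q_j = Σ (P_i / 10 mm) · U_{j−i}.
At t = 8 h (j=8): Q = (5/10)·0.7 + (3.6/10)·1.0 + (27.5/10)·1.4 + (22.7/10)·1.9 = 8.87 L/s.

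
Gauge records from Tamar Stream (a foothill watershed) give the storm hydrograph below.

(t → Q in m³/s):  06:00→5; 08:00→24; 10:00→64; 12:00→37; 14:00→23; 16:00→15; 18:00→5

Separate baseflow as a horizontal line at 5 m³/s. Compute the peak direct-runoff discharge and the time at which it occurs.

Q_p = 59.0 m³/s at t = 10:00

Subtracting baseflow gives direct-runoff ordinates: 0.0, 19.0, 59.0, 32.0, 18.0, 10.0, 0.0 m³/s.
The maximum is 59.0 m³/s, occurring at the reading for t = 10:00.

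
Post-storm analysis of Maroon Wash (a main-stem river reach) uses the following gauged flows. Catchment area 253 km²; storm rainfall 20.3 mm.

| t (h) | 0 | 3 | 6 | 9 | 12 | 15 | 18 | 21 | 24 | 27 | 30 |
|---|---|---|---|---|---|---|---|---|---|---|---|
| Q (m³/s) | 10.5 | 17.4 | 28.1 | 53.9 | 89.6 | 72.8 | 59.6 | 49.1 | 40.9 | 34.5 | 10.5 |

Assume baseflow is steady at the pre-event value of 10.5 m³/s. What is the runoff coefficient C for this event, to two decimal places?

C ≈ 0.74

ΣQ_DR = 351.4 m³/s; V = ΣQ_DR·Δt = 3.795 × 10^6 m³.
Runoff depth d = V / A = 15.00 mm.
C = d / P = 15.00 / 20.3 = 0.74.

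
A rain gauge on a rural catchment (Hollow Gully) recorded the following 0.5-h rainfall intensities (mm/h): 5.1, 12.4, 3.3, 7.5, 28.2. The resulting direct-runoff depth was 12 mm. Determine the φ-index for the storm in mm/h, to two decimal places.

φ ≈ 8.30 mm/h

Only the 2 blocks with intensity above φ contribute runoff: 12.4, 28.2 mm/h.
Σ(I−φ)·Δt = d  ⇒  (12.4+28.2 − 2φ)·0.5 = 12
φ = (40.60 − 12/0.5) / 2 = 8.30 mm/h.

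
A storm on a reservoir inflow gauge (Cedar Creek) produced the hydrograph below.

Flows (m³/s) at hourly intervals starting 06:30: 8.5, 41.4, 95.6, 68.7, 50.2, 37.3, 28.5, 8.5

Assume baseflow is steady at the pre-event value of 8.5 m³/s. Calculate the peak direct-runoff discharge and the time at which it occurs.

Q_p = 87.1 m³/s at t = 08:30

Subtracting baseflow gives direct-runoff ordinates: 0.0, 32.9, 87.1, 60.2, 41.7, 28.8, 20.0, 0.0 m³/s.
The maximum is 87.1 m³/s, occurring at the reading for t = 08:30.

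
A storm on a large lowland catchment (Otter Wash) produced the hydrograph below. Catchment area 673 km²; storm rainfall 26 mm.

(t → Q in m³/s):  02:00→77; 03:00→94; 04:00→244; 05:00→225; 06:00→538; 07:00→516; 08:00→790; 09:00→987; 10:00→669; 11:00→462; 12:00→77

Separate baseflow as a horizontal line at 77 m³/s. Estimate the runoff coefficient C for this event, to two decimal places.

C ≈ 0.79

ΣQ_DR = 3832 m³/s; V = ΣQ_DR·Δt = 1.380 × 10^7 m³.
Runoff depth d = V / A = 20.50 mm.
C = d / P = 20.50 / 26 = 0.79.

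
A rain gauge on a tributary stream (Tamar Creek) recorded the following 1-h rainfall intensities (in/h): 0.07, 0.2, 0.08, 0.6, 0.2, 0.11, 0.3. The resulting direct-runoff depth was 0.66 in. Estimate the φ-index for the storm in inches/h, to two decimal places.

φ ≈ 0.16 in/h

Only the 4 blocks with intensity above φ contribute runoff: 0.2, 0.6, 0.2, 0.3 in/h.
Σ(I−φ)·Δt = d  ⇒  (0.2+0.6+0.2+0.3 − 4φ)·1 = 0.66
φ = (1.300 − 0.66/1) / 4 = 0.16 in/h.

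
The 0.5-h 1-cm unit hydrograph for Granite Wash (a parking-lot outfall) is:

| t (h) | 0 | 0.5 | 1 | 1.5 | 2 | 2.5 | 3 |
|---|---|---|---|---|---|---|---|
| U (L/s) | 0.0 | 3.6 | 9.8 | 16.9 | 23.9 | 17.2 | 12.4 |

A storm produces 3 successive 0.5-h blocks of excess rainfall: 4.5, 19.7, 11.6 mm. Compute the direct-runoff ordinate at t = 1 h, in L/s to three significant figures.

Q ≈ 11.5 L/s

By discrete convolution, Q_j = Σ (P_i / 10 mm) · U_{j−i}.
At t = 1 h (j=2): Q = (4.5/10)·9.8 + (19.7/10)·3.6 + (11.6/10)·0.0 = 11.5 L/s.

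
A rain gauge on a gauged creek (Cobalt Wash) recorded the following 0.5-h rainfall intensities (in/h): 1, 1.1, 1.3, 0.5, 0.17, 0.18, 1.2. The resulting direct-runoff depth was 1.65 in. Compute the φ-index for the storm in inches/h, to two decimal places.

Only the 5 blocks with intensity above φ contribute runoff: 1, 1.1, 1.3, 0.5, 1.2 in/h.
Σ(I−φ)·Δt = d  ⇒  (1+1.1+1.3+0.5+1.2 − 5φ)·0.5 = 1.65
φ = (5.100 − 1.65/0.5) / 5 = 0.36 in/h.

φ ≈ 0.36 in/h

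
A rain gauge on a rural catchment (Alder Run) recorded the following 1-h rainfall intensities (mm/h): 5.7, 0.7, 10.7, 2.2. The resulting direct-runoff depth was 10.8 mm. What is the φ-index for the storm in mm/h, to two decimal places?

Only the 2 blocks with intensity above φ contribute runoff: 5.7, 10.7 mm/h.
Σ(I−φ)·Δt = d  ⇒  (5.7+10.7 − 2φ)·1 = 10.8
φ = (16.40 − 10.8/1) / 2 = 2.80 mm/h.

φ ≈ 2.80 mm/h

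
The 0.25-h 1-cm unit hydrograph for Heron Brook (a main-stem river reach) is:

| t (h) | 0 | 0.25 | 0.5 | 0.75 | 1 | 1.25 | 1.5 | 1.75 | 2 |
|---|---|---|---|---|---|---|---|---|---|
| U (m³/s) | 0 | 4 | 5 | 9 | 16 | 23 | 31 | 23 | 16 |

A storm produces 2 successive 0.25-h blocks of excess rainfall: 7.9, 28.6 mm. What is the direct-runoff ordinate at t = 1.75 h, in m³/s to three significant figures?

By discrete convolution, Q_j = Σ (P_i / 10 mm) · U_{j−i}.
At t = 1.75 h (j=7): Q = (7.9/10)·23 + (28.6/10)·31 = 107 m³/s.

Q ≈ 107 m³/s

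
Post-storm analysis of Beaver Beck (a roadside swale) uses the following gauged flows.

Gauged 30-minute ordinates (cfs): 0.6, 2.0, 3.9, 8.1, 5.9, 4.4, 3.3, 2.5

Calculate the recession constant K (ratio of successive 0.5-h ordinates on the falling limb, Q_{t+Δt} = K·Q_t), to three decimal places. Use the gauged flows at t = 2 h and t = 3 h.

K ≈ 0.748

Using the recession-limb readings at t = 2 h and t = 3 h: Q falls from 5.9 to 3.3 cfs over 2 intervals.
K = (Q₂/Q₁)^(1/2) = (3.3/5.9)^(1/2) = 0.748.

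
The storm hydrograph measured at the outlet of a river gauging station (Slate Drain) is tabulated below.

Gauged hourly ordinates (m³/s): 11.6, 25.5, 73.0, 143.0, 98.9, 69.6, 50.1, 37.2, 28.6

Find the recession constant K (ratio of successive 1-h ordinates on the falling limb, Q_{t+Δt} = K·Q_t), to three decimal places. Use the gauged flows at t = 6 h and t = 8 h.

Using the recession-limb readings at t = 6 h and t = 8 h: Q falls from 50.1 to 28.6 m³/s over 2 intervals.
K = (Q₂/Q₁)^(1/2) = (28.6/50.1)^(1/2) = 0.756.

K ≈ 0.756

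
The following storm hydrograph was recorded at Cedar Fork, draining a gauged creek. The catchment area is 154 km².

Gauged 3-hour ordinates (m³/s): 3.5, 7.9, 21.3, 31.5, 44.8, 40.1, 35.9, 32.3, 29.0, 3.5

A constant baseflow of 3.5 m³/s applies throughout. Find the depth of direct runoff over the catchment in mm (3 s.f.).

d ≈ 15.1 mm

Direct runoff: 0.0, 4.4, 17.8, 28.0, 41.3, 36.6, 32.4, 28.8, 25.5, 0.0 m³/s; ΣQ_DR = 214.8 m³/s.
V = ΣQ_DR · Δt = 214.8 × 10800 s = 2.320 × 10^6 m³.
Over A = 154 km², depth = V / A = 15.1 mm.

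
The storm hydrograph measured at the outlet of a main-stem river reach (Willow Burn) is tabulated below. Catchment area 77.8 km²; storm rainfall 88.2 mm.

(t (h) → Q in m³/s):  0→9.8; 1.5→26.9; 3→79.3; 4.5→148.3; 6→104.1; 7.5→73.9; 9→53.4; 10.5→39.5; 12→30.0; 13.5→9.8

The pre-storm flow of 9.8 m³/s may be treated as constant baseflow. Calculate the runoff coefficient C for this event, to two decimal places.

C ≈ 0.38

ΣQ_DR = 477.0 m³/s; V = ΣQ_DR·Δt = 2.576 × 10^6 m³.
Runoff depth d = V / A = 33.11 mm.
C = d / P = 33.11 / 88.2 = 0.38.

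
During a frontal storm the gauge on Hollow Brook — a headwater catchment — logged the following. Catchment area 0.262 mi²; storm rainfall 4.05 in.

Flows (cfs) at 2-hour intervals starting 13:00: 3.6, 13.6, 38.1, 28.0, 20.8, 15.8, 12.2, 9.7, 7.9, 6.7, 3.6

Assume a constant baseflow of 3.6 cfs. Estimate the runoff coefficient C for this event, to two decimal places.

ΣQ_DR = 120.4 cfs; V = ΣQ_DR·Δt = 8.669 × 10^5 ft³.
Runoff depth d = V / A = 1.424 in.
C = d / P = 1.424 / 4.05 = 0.35.

C ≈ 0.35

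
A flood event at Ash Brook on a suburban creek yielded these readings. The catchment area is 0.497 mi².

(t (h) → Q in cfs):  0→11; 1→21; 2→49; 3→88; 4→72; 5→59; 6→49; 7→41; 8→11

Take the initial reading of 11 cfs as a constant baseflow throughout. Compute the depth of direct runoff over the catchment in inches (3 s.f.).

d ≈ 0.942 in

Direct runoff: 0.0, 10.0, 38.0, 77.0, 61.0, 48.0, 38.0, 30.0, 0.0 cfs; ΣQ_DR = 302.0 cfs.
V = ΣQ_DR · Δt = 302.0 × 3600 s = 1.087 × 10^6 ft³.
Over A = 0.497 mi², depth = V / A = 0.942 in.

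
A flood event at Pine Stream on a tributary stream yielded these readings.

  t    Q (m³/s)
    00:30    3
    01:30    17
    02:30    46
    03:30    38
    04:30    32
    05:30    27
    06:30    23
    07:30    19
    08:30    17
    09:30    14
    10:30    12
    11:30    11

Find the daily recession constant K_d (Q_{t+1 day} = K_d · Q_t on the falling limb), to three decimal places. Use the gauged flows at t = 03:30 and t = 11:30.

K_d ≈ 0.024

Between t = 03:30 and t = 11:30 the flow falls from 38 to 11 m³/s over 8×1 h = 8 h.
Per-interval ratio K = (11/38)^(1/8) = 0.8564; K_d = K^(24/1) = 0.024.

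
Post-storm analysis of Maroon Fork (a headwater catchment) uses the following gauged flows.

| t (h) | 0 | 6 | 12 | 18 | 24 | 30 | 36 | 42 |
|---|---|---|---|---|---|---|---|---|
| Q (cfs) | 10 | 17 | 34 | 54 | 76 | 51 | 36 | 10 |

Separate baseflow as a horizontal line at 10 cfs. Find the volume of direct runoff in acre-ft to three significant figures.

Direct-runoff ordinates (Q − Q_b): 0.0, 7.0, 24.0, 44.0, 66.0, 41.0, 26.0, 0.0 cfs.
ΣQ_DR = 208.0 cfs.
With Δt = 6 h = 21600 s, V = ΣQ_DR · Δt = 208.0 × 21600 = 4.49 × 10^6 ft³ = 103 acre-ft.

V ≈ 103 acre-ft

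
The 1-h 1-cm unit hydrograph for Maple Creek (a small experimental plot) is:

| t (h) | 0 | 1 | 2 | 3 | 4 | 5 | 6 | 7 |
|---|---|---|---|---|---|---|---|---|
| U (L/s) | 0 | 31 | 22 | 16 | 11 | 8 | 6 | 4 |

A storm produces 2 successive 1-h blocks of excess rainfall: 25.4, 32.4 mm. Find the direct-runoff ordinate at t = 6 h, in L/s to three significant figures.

By discrete convolution, Q_j = Σ (P_i / 10 mm) · U_{j−i}.
At t = 6 h (j=6): Q = (25.4/10)·6 + (32.4/10)·8 = 41.2 L/s.

Q ≈ 41.2 L/s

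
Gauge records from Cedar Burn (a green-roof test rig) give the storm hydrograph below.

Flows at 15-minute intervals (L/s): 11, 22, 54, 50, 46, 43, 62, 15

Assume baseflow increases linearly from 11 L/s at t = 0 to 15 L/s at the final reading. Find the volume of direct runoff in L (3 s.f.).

V ≈ 1.79 × 10^5 L

Direct-runoff ordinates (Q − Q_b): 0.00, 10.43, 41.86, 37.29, 32.71, 29.14, 47.57, 0.00 L/s.
ΣQ_DR = 199.0 L/s.
With Δt = 0.25 h = 900 s, V = ΣQ_DR · Δt = 199.0 × 900 = 1.79 × 10^5 L.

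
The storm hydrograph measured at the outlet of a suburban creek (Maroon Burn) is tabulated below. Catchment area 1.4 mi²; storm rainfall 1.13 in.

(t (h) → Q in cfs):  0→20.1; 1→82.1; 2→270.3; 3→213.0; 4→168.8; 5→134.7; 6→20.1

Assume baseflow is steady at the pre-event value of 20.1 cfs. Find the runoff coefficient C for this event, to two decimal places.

C ≈ 0.75

ΣQ_DR = 768.4 cfs; V = ΣQ_DR·Δt = 2.766 × 10^6 ft³.
Runoff depth d = V / A = 0.8505 in.
C = d / P = 0.8505 / 1.13 = 0.75.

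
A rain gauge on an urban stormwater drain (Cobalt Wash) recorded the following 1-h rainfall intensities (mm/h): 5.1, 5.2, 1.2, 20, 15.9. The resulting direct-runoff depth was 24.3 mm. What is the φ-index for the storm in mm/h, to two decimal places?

Only the 2 blocks with intensity above φ contribute runoff: 20, 15.9 mm/h.
Σ(I−φ)·Δt = d  ⇒  (20+15.9 − 2φ)·1 = 24.3
φ = (35.90 − 24.3/1) / 2 = 5.80 mm/h.

φ ≈ 5.80 mm/h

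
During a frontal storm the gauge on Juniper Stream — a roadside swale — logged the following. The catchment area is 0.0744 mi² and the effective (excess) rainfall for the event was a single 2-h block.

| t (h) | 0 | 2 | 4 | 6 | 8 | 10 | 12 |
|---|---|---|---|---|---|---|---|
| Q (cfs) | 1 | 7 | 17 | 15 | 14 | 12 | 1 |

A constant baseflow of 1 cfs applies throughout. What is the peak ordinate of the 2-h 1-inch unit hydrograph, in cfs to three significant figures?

Direct runoff: 0.0, 6.0, 16.0, 14.0, 13.0, 11.0, 0.0 cfs; ΣQ_DR = 60.00 cfs, peak = 16.0 cfs.
Runoff depth d = ΣQ_DR·Δt / A = 60.00 × 7200 / (0.0744 mi²) = 2.499 in.
The 1-inch UH is the DRH scaled by (1 in)/d, so U_p = 16.0 × 1/2.499 = 6.40 cfs.

U_p ≈ 6.40 cfs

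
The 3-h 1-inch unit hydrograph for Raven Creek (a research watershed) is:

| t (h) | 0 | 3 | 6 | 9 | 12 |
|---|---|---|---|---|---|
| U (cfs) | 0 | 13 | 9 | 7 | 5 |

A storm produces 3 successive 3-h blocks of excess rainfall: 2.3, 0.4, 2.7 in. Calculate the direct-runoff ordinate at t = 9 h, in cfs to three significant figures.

Q ≈ 54.8 cfs

By discrete convolution, Q_j = Σ (P_i / 1 in) · U_{j−i}.
At t = 9 h (j=3): Q = (2.3/1)·7 + (0.4/1)·9 + (2.7/1)·13 = 54.8 cfs.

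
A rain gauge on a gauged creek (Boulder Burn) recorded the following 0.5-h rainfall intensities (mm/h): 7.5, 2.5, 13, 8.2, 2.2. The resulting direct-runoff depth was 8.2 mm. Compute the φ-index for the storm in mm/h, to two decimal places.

φ ≈ 4.10 mm/h

Only the 3 blocks with intensity above φ contribute runoff: 7.5, 13, 8.2 mm/h.
Σ(I−φ)·Δt = d  ⇒  (7.5+13+8.2 − 3φ)·0.5 = 8.2
φ = (28.70 − 8.2/0.5) / 3 = 4.10 mm/h.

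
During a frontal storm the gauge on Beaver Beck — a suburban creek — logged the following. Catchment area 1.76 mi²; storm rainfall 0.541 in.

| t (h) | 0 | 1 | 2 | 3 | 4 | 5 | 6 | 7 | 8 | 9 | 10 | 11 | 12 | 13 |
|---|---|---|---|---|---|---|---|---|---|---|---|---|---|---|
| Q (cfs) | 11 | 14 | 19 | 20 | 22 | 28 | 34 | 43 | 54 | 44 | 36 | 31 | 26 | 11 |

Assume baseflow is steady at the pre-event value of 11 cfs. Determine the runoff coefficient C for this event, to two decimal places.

C ≈ 0.39

ΣQ_DR = 239.0 cfs; V = ΣQ_DR·Δt = 8.604 × 10^5 ft³.
Runoff depth d = V / A = 0.2104 in.
C = d / P = 0.2104 / 0.541 = 0.39.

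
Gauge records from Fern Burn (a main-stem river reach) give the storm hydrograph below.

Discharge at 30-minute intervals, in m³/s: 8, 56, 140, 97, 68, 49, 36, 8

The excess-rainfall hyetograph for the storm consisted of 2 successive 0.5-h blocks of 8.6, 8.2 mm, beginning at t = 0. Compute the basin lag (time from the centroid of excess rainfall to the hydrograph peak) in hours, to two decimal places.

t_L ≈ 0.51 h

Centroid of excess rainfall: t_c = Σ P_i·t̄_i / ΣP_i = 0.4940 h (block centres at 0.25, 0.75 h).
Hydrograph peak occurs at t = 1 h, so basin lag t_L = 1 − 0.4940 = 0.51 h.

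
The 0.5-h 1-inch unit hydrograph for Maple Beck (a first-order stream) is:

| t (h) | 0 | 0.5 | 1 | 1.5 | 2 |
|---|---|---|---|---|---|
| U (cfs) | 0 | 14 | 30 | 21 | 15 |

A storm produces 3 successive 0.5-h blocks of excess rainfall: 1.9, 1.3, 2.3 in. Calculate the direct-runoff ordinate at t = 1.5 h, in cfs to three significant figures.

By discrete convolution, Q_j = Σ (P_i / 1 in) · U_{j−i}.
At t = 1.5 h (j=3): Q = (1.9/1)·21 + (1.3/1)·30 + (2.3/1)·14 = 111 cfs.

Q ≈ 111 cfs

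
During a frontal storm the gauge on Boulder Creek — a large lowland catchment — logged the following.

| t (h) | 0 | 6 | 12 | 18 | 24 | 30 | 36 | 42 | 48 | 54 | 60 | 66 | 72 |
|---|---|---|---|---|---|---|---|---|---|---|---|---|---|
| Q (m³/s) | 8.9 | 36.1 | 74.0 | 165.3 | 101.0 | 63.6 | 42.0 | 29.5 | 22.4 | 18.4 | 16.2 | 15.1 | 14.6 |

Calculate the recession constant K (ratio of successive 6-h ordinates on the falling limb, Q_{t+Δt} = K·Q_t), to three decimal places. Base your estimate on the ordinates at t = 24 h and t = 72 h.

K ≈ 0.785

Using the recession-limb readings at t = 24 h and t = 72 h: Q falls from 101.0 to 14.6 m³/s over 8 intervals.
K = (Q₂/Q₁)^(1/8) = (14.6/101.0)^(1/8) = 0.785.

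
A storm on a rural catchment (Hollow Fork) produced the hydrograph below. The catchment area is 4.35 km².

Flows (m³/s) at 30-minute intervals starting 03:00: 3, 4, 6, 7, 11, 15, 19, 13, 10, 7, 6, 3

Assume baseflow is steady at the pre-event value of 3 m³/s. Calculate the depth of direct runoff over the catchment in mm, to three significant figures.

d ≈ 28.1 mm

Direct runoff: 0.0, 1.0, 3.0, 4.0, 8.0, 12.0, 16.0, 10.0, 7.0, 4.0, 3.0, 0.0 m³/s; ΣQ_DR = 68.00 m³/s.
V = ΣQ_DR · Δt = 68.00 × 1800 s = 1.224 × 10^5 m³.
Over A = 4.35 km², depth = V / A = 28.1 mm.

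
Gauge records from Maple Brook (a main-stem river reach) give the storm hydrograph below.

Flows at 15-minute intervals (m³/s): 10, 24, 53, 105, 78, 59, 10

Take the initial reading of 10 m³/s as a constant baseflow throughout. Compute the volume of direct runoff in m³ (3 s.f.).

V ≈ 2.42 × 10^5 m³

Direct-runoff ordinates (Q − Q_b): 0.0, 14.0, 43.0, 95.0, 68.0, 49.0, 0.0 m³/s.
ΣQ_DR = 269.0 m³/s.
With Δt = 0.25 h = 900 s, V = ΣQ_DR · Δt = 269.0 × 900 = 2.42 × 10^5 m³.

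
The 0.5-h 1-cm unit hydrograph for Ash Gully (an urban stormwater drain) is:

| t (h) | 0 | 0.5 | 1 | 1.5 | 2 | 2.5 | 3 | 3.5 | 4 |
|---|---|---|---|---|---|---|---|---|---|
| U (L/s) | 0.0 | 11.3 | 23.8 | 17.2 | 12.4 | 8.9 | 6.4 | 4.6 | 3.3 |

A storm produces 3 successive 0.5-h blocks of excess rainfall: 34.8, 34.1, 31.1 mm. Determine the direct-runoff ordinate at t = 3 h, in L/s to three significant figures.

By discrete convolution, Q_j = Σ (P_i / 10 mm) · U_{j−i}.
At t = 3 h (j=6): Q = (34.8/10)·6.4 + (34.1/10)·8.9 + (31.1/10)·12.4 = 91.2 L/s.

Q ≈ 91.2 L/s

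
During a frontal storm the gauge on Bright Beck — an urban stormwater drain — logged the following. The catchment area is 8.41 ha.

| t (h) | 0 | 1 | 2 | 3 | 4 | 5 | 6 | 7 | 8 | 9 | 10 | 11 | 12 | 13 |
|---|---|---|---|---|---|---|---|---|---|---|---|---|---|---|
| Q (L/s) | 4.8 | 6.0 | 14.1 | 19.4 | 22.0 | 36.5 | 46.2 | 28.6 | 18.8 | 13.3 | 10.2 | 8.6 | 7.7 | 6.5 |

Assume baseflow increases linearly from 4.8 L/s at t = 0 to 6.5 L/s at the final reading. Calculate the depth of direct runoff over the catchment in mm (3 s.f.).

d ≈ 7.00 mm

Direct runoff: 0.00, 1.07, 9.04, 14.21, 16.68, 31.05, 40.62, 22.88, 12.95, 7.32, 4.09, 2.36, 1.33, 0.00 L/s; ΣQ_DR = 163.6 L/s.
V = ΣQ_DR · Δt = 163.6 × 3600 s = 5.890 × 10^5 L.
Over A = 8.41 ha, depth = V / A = 7.00 mm.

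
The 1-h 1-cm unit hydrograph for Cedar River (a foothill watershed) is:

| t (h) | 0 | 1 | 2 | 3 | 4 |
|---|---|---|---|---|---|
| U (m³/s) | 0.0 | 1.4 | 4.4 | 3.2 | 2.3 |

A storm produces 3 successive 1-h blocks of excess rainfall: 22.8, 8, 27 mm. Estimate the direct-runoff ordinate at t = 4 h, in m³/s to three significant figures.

By discrete convolution, Q_j = Σ (P_i / 10 mm) · U_{j−i}.
At t = 4 h (j=4): Q = (22.8/10)·2.3 + (8/10)·3.2 + (27/10)·4.4 = 19.7 m³/s.

Q ≈ 19.7 m³/s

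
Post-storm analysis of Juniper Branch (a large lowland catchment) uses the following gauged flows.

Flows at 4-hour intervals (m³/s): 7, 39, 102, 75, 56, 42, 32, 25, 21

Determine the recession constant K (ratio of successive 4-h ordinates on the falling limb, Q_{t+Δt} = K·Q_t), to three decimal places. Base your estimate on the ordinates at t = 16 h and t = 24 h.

K ≈ 0.756

Using the recession-limb readings at t = 16 h and t = 24 h: Q falls from 56 to 32 m³/s over 2 intervals.
K = (Q₂/Q₁)^(1/2) = (32/56)^(1/2) = 0.756.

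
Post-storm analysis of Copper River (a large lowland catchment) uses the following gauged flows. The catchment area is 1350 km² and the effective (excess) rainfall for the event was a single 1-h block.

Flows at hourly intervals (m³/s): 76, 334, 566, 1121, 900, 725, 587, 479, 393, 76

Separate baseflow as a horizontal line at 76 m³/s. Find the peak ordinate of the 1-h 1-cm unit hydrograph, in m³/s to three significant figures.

U_p ≈ 871 m³/s

Direct runoff: 0.0, 258.0, 490.0, 1045.0, 824.0, 649.0, 511.0, 403.0, 317.0, 0.0 m³/s; ΣQ_DR = 4497 m³/s, peak = 1045.0 m³/s.
Runoff depth d = ΣQ_DR·Δt / A = 4497 × 3600 / (1350 km²) = 11.99 mm.
The 1-cm UH is the DRH scaled by (10 mm)/d, so U_p = 1045.0 × 10/11.99 = 871 m³/s.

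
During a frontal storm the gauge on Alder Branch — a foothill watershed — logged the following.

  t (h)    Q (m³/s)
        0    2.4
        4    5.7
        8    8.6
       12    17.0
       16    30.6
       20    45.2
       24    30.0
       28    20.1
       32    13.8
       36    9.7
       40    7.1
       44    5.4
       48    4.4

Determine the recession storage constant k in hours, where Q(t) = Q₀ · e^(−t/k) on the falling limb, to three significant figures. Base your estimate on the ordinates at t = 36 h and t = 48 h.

k ≈ 15.2 h

On the falling limb, Q drops from 9.7 to 4.4 m³/s between t = 36 h and t = 48 h (Δt = 12 h).
k = −Δt / ln(Q₂/Q₁) = −12 / ln(4.4/9.7) = 15.2 h.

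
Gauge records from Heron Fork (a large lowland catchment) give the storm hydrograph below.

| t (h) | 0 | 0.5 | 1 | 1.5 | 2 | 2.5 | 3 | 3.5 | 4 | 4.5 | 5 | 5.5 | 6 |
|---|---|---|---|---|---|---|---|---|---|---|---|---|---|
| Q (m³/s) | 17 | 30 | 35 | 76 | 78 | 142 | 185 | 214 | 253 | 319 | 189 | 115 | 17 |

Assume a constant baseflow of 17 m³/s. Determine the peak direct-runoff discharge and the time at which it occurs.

Q_p = 302.0 m³/s at t = 4.5 h

Subtracting baseflow gives direct-runoff ordinates: 0.0, 13.0, 18.0, 59.0, 61.0, 125.0, 168.0, 197.0, 236.0, 302.0, 172.0, 98.0, 0.0 m³/s.
The maximum is 302.0 m³/s, occurring at the reading for t = 4.5 h.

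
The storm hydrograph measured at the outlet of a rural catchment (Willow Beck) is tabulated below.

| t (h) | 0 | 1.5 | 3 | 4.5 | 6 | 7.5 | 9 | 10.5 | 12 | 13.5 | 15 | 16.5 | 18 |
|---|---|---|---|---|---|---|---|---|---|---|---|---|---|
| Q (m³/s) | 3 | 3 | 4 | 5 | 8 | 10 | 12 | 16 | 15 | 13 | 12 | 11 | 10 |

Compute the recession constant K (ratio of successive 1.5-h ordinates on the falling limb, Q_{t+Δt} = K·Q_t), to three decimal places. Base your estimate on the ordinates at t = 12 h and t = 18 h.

K ≈ 0.904

Using the recession-limb readings at t = 12 h and t = 18 h: Q falls from 15 to 10 m³/s over 4 intervals.
K = (Q₂/Q₁)^(1/4) = (10/15)^(1/4) = 0.904.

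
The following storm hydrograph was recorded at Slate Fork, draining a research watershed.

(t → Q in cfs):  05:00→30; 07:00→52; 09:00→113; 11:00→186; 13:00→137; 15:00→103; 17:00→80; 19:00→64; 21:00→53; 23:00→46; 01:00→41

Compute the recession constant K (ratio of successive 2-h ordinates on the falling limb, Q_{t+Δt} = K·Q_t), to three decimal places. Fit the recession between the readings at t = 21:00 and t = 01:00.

K ≈ 0.880

Using the recession-limb readings at t = 21:00 and t = 01:00: Q falls from 53 to 41 cfs over 2 intervals.
K = (Q₂/Q₁)^(1/2) = (41/53)^(1/2) = 0.880.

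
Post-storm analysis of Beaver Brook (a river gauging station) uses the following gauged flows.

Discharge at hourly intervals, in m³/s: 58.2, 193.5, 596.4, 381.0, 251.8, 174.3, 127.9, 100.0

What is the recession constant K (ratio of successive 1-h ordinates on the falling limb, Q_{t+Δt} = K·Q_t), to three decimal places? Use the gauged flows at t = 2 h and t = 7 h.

K ≈ 0.700

Using the recession-limb readings at t = 2 h and t = 7 h: Q falls from 596.4 to 100.0 m³/s over 5 intervals.
K = (Q₂/Q₁)^(1/5) = (100.0/596.4)^(1/5) = 0.700.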